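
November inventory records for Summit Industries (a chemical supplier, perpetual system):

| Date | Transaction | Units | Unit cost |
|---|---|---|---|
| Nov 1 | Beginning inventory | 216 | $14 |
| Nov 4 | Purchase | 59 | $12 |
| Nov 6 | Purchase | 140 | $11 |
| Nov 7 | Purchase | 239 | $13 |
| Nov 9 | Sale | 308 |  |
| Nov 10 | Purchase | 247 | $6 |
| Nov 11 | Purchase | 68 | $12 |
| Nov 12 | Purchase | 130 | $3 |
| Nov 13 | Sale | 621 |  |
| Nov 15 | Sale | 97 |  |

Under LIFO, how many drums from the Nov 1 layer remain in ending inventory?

Nov 9, 308 sold [LIFO — newest first]: 239 @ $13 + 69 @ $11 = $3,866
Nov 13, 621 sold [LIFO — newest first]: 130 @ $3 + 68 @ $12 + 247 @ $6 + 71 @ $11 + 59 @ $12 + 46 @ $14 = $4,821
Nov 15, 97 sold [LIFO — newest first]: 97 @ $14 = $1,358
Total COGS = $3,866 + $4,821 + $1,358 = $10,045
Ending inventory: 73 @ $14 = $1,022

73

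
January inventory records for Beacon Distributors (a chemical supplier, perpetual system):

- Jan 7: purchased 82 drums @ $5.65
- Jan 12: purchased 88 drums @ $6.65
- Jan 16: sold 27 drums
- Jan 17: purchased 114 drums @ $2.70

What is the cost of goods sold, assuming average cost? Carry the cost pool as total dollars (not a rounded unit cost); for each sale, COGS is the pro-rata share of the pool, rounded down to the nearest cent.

After Jan 7: 82 on hand, pool $463.30 (≈ $5.6500 each)
After Jan 12: 170 on hand, pool $1,048.50 (≈ $6.1676 each)
Jan 16, sell 27: 27/170 × $1,048.50 → $166.52
After Jan 17: 257 on hand, pool $1,189.78 (≈ $4.6295 each)
Ending inventory (cost pool remaining) = $1,189.78
Check: goods available $1,356.30 = COGS $166.52 + ending $1,189.78

COGS = $166.52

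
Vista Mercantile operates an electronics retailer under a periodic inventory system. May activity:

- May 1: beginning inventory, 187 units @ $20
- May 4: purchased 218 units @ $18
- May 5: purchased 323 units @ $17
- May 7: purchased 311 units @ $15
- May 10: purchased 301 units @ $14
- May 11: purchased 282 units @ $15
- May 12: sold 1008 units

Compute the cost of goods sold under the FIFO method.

May 12, 1008 sold [FIFO — oldest first]: 187 @ $20 + 218 @ $18 + 323 @ $17 + 280 @ $15 = $17,355
Ending inventory: 31 @ $15 + 301 @ $14 + 282 @ $15 = $8,909

COGS = $17,355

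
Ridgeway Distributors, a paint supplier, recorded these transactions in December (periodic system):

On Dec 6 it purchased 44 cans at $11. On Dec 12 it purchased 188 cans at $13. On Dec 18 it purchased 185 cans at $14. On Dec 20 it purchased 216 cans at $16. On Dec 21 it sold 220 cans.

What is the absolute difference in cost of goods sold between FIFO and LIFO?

$740

FIFO COGS: 44 @ $11 + 176 @ $13 = $2,772
LIFO COGS: 216 @ $16 + 4 @ $14 = $3,512
Difference = |$2,772 − $3,512| = $740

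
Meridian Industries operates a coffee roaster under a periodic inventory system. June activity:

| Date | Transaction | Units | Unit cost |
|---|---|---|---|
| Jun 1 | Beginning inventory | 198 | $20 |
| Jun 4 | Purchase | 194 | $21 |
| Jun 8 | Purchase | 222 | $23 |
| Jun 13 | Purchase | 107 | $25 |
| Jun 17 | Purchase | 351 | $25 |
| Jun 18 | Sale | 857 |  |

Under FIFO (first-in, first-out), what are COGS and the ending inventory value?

Jun 18, 857 sold [FIFO — oldest first]: 198 @ $20 + 194 @ $21 + 222 @ $23 + 107 @ $25 + 136 @ $25 = $19,215
Ending inventory: 215 @ $25 = $5,375

COGS = $19,215; ending inventory = $5,375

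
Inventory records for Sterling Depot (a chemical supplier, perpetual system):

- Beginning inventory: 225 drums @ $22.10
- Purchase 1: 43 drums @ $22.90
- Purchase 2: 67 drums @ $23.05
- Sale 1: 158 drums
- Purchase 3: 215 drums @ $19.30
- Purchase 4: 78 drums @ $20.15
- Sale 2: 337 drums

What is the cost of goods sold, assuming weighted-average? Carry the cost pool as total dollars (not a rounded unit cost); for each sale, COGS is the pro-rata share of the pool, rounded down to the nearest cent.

After Beginning: 225 on hand, pool $4,972.50 (≈ $22.1000 each)
After Purchase 1: 268 on hand, pool $5,957.20 (≈ $22.2284 each)
After Purchase 2: 335 on hand, pool $7,501.55 (≈ $22.3927 each)
Sale 1, sell 158: 158/335 × $7,501.55 → $3,538.04
After Purchase 3: 392 on hand, pool $8,113.01 (≈ $20.6965 each)
After Purchase 4: 470 on hand, pool $9,684.71 (≈ $20.6058 each)
Sale 2, sell 337: 337/470 × $9,684.71 → $6,944.14
Total COGS = $3,538.04 + $6,944.14 = $10,482.18
Ending inventory (cost pool remaining) = $2,740.57

COGS = $10,482.18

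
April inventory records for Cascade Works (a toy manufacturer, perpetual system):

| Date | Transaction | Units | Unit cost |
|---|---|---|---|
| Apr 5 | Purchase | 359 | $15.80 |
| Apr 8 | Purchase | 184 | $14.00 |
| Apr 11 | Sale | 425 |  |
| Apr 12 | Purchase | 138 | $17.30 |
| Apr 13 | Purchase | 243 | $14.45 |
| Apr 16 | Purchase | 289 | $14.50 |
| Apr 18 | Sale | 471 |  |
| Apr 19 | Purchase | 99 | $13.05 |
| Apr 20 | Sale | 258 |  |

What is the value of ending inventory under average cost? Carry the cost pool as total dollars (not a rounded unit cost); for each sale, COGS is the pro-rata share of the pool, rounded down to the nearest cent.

Ending inventory = $2,306.11

After Apr 5: 359 on hand, pool $5,672.20 (≈ $15.8000 each)
After Apr 8: 543 on hand, pool $8,248.20 (≈ $15.1901 each)
Apr 11, sell 425: 425/543 × $8,248.20 → $6,455.77
After Apr 12: 256 on hand, pool $4,179.83 (≈ $16.3275 each)
After Apr 13: 499 on hand, pool $7,691.18 (≈ $15.4132 each)
After Apr 16: 788 on hand, pool $11,881.68 (≈ $15.0783 each)
Apr 18, sell 471: 471/788 × $11,881.68 → $7,101.86
After Apr 19: 416 on hand, pool $6,071.77 (≈ $14.5956 each)
Apr 20, sell 258: 258/416 × $6,071.77 → $3,765.66
Total COGS = $6,455.77 + $7,101.86 + $3,765.66 = $17,323.29
Ending inventory (cost pool remaining) = $2,306.11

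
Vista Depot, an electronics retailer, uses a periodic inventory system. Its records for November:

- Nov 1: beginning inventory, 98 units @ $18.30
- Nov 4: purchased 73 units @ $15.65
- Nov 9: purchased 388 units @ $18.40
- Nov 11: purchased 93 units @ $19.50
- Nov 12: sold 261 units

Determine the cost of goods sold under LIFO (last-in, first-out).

COGS = $4,904.70

Nov 12, 261 sold [LIFO — newest first]: 93 @ $19.50 + 168 @ $18.40 = $4,904.70
Ending inventory: 98 @ $18.30 + 73 @ $15.65 + 220 @ $18.40 = $6,983.85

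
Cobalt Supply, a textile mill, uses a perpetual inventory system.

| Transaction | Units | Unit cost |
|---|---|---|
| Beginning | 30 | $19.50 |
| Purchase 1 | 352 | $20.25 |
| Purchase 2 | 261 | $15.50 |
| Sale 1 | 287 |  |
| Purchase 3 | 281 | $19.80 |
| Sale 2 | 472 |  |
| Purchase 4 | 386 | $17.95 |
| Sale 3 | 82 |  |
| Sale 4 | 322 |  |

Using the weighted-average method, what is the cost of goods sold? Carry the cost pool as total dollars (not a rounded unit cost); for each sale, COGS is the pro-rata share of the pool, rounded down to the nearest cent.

COGS = $21,568.13

After Beginning: 30 on hand, pool $585.00 (≈ $19.5000 each)
After Purchase 1: 382 on hand, pool $7,713.00 (≈ $20.1911 each)
After Purchase 2: 643 on hand, pool $11,758.50 (≈ $18.2869 each)
Sale 1, sell 287: 287/643 × $11,758.50 → $5,248.35
After Purchase 3: 637 on hand, pool $12,073.95 (≈ $18.9544 each)
Sale 2, sell 472: 472/637 × $12,073.95 → $8,946.47
After Purchase 4: 551 on hand, pool $10,056.18 (≈ $18.2508 each)
Sale 3, sell 82: 82/551 × $10,056.18 → $1,496.56
Sale 4, sell 322: 322/469 × $8,559.62 → $5,876.75
Total COGS = $5,248.35 + $8,946.47 + $1,496.56 + $5,876.75 = $21,568.13
Ending inventory (cost pool remaining) = $2,682.87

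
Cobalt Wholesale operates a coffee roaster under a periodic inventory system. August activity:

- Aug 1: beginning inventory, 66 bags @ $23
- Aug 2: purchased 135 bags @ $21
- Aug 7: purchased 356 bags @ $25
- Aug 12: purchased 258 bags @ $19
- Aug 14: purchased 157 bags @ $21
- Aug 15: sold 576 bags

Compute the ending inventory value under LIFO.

Aug 15, 576 sold [LIFO — newest first]: 157 @ $21 + 258 @ $19 + 161 @ $25 = $12,224
Ending inventory: 66 @ $23 + 135 @ $21 + 195 @ $25 = $9,228
Check: goods available $21,452 = COGS $12,224 + ending $9,228

Ending inventory = $9,228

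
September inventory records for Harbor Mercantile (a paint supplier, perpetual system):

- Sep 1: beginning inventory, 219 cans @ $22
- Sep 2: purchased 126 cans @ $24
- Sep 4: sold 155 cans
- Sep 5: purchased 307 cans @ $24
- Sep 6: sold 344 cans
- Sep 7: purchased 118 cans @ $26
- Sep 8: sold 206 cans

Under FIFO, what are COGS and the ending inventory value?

COGS = $16,588; ending inventory = $1,690

Sep 4, 155 sold [FIFO — oldest first]: 155 @ $22 = $3,410
Sep 6, 344 sold [FIFO — oldest first]: 64 @ $22 + 126 @ $24 + 154 @ $24 = $8,128
Sep 8, 206 sold [FIFO — oldest first]: 153 @ $24 + 53 @ $26 = $5,050
Total COGS = $3,410 + $8,128 + $5,050 = $16,588
Ending inventory: 65 @ $26 = $1,690
Check: goods available $18,278 = COGS $16,588 + ending $1,690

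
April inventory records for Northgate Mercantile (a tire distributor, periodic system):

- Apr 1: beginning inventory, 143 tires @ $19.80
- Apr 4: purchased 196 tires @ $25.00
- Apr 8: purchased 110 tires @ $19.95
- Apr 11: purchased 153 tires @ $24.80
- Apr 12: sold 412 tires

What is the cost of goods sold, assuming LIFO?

Apr 12, 412 sold [LIFO — newest first]: 153 @ $24.80 + 110 @ $19.95 + 149 @ $25.00 = $9,713.90
Ending inventory: 143 @ $19.80 + 47 @ $25.00 = $4,006.40
Check: goods available $13,720.30 = COGS $9,713.90 + ending $4,006.40

COGS = $9,713.90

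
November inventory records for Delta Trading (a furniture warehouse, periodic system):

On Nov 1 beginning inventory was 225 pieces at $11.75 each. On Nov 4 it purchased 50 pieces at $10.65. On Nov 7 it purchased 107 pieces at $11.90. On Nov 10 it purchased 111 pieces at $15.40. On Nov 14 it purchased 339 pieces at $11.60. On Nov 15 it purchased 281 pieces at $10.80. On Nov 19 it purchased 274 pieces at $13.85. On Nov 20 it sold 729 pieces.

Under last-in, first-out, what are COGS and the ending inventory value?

Nov 20, 729 sold [LIFO — newest first]: 274 @ $13.85 + 281 @ $10.80 + 174 @ $11.60 = $8,848.10
Ending inventory: 225 @ $11.75 + 50 @ $10.65 + 107 @ $11.90 + 111 @ $15.40 + 165 @ $11.60 = $8,072.95
Check: goods available $16,921.05 = COGS $8,848.10 + ending $8,072.95

COGS = $8,848.10; ending inventory = $8,072.95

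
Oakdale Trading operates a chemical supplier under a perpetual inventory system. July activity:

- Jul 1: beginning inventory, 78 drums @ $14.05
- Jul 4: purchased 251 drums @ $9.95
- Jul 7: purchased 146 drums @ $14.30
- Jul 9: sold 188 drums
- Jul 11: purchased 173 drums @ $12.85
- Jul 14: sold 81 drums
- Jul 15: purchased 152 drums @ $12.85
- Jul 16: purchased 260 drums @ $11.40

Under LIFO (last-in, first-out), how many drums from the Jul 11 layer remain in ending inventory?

Jul 9, 188 sold [LIFO — newest first]: 146 @ $14.30 + 42 @ $9.95 = $2,505.70
Jul 14, 81 sold [LIFO — newest first]: 81 @ $12.85 = $1,040.85
Total COGS = $2,505.70 + $1,040.85 = $3,546.55
Ending inventory: 78 @ $14.05 + 209 @ $9.95 + 92 @ $12.85 + 152 @ $12.85 + 260 @ $11.40 = $9,274.85
Check: goods available $12,821.40 = COGS $3,546.55 + ending $9,274.85

92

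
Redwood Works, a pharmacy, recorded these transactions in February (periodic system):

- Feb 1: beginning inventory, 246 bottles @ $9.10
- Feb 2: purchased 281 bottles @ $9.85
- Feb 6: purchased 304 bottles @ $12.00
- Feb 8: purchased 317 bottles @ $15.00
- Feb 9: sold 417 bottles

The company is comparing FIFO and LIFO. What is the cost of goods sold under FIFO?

COGS = $3,922.95

FIFO COGS: 246 @ $9.10 + 171 @ $9.85 = $3,922.95
LIFO COGS: 317 @ $15.00 + 100 @ $12.00 = $5,955.00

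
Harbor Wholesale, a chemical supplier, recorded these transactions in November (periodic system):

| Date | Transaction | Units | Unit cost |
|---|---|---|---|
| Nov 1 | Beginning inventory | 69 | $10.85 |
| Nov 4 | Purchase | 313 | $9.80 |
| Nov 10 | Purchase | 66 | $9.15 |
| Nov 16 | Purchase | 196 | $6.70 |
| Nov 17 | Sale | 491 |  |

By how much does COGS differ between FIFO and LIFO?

$546.75

FIFO COGS: 69 @ $10.85 + 313 @ $9.80 + 66 @ $9.15 + 43 @ $6.70 = $4,708.05
LIFO COGS: 196 @ $6.70 + 66 @ $9.15 + 229 @ $9.80 = $4,161.30
Difference = |$4,708.05 − $4,161.30| = $546.75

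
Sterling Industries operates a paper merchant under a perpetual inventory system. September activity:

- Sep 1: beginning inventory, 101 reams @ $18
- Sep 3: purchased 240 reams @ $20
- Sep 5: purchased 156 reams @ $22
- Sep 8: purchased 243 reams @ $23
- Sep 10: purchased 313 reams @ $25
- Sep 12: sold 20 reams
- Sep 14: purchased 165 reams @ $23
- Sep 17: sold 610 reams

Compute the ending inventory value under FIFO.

Sep 12, 20 sold [FIFO — oldest first]: 20 @ $18 = $360
Sep 17, 610 sold [FIFO — oldest first]: 81 @ $18 + 240 @ $20 + 156 @ $22 + 133 @ $23 = $12,749
Total COGS = $360 + $12,749 = $13,109
Ending inventory: 110 @ $23 + 313 @ $25 + 165 @ $23 = $14,150

Ending inventory = $14,150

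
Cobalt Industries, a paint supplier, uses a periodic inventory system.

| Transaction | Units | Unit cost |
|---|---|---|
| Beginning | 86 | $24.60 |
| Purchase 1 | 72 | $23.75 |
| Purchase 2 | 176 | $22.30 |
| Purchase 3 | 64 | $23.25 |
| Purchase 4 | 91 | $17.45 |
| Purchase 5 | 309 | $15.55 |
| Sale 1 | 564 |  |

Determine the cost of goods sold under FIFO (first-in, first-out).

Sale 1 (564) [FIFO — oldest first]: 86 @ $24.60 + 72 @ $23.75 + 176 @ $22.30 + 64 @ $23.25 + 91 @ $17.45 + 75 @ $15.55 = $11,992.60
Ending inventory: 234 @ $15.55 = $3,638.70

COGS = $11,992.60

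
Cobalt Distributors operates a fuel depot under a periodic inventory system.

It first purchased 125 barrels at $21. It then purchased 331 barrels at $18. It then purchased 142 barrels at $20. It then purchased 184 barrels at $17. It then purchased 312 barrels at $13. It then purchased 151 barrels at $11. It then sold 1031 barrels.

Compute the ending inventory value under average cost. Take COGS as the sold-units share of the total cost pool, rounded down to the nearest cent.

Ending inventory = $3,483.82

Sale 1, sell 1031: 1031/1245 × $20,268.00 → $16,784.18
Ending inventory (cost pool remaining) = $3,483.82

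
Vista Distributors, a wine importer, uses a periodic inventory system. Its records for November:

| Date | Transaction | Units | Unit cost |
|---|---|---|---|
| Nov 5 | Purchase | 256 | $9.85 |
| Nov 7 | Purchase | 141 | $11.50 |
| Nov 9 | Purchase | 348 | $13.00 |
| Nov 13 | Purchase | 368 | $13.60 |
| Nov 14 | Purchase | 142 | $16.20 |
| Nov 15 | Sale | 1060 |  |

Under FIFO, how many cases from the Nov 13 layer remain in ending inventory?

53

Nov 15, 1060 sold [FIFO — oldest first]: 256 @ $9.85 + 141 @ $11.50 + 348 @ $13.00 + 315 @ $13.60 = $12,951.10
Ending inventory: 53 @ $13.60 + 142 @ $16.20 = $3,021.20
Check: goods available $15,972.30 = COGS $12,951.10 + ending $3,021.20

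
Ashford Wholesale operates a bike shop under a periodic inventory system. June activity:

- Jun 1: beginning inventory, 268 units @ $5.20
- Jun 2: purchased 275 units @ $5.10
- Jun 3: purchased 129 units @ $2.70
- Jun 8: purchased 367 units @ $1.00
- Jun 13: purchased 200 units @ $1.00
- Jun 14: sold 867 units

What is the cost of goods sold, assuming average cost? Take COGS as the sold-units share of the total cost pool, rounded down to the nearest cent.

COGS = $2,597.08

Jun 14, sell 867: 867/1239 × $3,711.40 → $2,597.08
Ending inventory (cost pool remaining) = $1,114.32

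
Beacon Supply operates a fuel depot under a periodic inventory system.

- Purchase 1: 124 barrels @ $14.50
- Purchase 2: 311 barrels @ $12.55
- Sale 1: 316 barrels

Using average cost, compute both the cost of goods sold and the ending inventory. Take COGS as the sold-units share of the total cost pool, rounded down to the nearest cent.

Sale 1, sell 316: 316/435 × $5,701.05 → $4,141.45
Ending inventory (cost pool remaining) = $1,559.60
Check: goods available $5,701.05 = COGS $4,141.45 + ending $1,559.60

COGS = $4,141.45; ending inventory = $1,559.60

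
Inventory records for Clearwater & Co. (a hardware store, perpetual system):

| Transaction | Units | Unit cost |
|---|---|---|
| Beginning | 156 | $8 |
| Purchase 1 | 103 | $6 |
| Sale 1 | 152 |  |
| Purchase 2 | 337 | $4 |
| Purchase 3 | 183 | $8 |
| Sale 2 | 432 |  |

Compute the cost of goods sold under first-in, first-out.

Sale 1 (152) [FIFO — oldest first]: 152 @ $8 = $1,216
Sale 2 (432) [FIFO — oldest first]: 4 @ $8 + 103 @ $6 + 325 @ $4 = $1,950
Total COGS = $1,216 + $1,950 = $3,166
Ending inventory: 12 @ $4 + 183 @ $8 = $1,512

COGS = $3,166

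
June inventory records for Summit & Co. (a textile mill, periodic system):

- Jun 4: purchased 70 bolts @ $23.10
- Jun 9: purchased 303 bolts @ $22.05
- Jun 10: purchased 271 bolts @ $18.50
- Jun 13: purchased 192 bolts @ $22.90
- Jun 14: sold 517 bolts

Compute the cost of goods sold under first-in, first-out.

COGS = $10,962.15

Jun 14, 517 sold [FIFO — oldest first]: 70 @ $23.10 + 303 @ $22.05 + 144 @ $18.50 = $10,962.15
Ending inventory: 127 @ $18.50 + 192 @ $22.90 = $6,746.30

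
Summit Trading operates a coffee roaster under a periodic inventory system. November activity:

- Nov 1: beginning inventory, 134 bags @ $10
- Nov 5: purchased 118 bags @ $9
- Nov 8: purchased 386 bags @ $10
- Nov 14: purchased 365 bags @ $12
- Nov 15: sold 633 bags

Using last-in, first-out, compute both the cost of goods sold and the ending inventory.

Nov 15, 633 sold [LIFO — newest first]: 365 @ $12 + 268 @ $10 = $7,060
Ending inventory: 134 @ $10 + 118 @ $9 + 118 @ $10 = $3,582
Check: goods available $10,642 = COGS $7,060 + ending $3,582

COGS = $7,060; ending inventory = $3,582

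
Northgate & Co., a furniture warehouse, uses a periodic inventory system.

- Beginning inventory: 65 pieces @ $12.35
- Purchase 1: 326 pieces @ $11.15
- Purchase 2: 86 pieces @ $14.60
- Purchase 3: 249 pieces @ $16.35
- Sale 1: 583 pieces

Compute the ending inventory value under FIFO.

Ending inventory = $2,338.05

Sale 1 (583) [FIFO — oldest first]: 65 @ $12.35 + 326 @ $11.15 + 86 @ $14.60 + 106 @ $16.35 = $7,426.35
Ending inventory: 143 @ $16.35 = $2,338.05
Check: goods available $9,764.40 = COGS $7,426.35 + ending $2,338.05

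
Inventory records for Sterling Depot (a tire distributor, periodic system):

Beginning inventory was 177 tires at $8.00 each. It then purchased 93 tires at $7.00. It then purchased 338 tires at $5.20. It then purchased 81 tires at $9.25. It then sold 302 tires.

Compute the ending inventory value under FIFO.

Ending inventory = $2,340.45

Sale 1 (302) [FIFO — oldest first]: 177 @ $8.00 + 93 @ $7.00 + 32 @ $5.20 = $2,233.40
Ending inventory: 306 @ $5.20 + 81 @ $9.25 = $2,340.45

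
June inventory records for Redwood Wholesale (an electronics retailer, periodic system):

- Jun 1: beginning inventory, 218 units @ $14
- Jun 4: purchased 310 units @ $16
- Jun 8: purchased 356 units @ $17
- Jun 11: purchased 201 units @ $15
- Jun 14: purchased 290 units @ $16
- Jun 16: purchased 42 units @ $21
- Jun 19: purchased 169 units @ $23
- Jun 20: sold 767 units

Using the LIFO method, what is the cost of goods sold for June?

Jun 20, 767 sold [LIFO — newest first]: 169 @ $23 + 42 @ $21 + 290 @ $16 + 201 @ $15 + 65 @ $17 = $13,529
Ending inventory: 218 @ $14 + 310 @ $16 + 291 @ $17 = $12,959
Check: goods available $26,488 = COGS $13,529 + ending $12,959

COGS = $13,529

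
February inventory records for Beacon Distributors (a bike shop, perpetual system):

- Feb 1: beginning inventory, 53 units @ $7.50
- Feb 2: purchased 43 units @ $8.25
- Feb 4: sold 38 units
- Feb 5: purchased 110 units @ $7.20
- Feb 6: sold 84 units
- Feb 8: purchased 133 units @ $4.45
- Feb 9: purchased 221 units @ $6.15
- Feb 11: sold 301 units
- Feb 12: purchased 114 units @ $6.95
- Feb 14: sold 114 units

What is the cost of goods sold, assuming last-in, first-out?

Feb 4, 38 sold [LIFO — newest first]: 38 @ $8.25 = $313.50
Feb 6, 84 sold [LIFO — newest first]: 84 @ $7.20 = $604.80
Feb 11, 301 sold [LIFO — newest first]: 221 @ $6.15 + 80 @ $4.45 = $1,715.15
Feb 14, 114 sold [LIFO — newest first]: 114 @ $6.95 = $792.30
Total COGS = $313.50 + $604.80 + $1,715.15 + $792.30 = $3,425.75
Ending inventory: 53 @ $7.50 + 5 @ $8.25 + 26 @ $7.20 + 53 @ $4.45 = $861.80

COGS = $3,425.75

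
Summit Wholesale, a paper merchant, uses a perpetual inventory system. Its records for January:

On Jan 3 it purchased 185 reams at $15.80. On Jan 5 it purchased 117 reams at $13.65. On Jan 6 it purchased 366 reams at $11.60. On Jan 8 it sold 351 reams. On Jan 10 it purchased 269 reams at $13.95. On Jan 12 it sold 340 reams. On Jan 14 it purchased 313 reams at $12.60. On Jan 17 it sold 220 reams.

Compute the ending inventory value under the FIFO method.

Ending inventory = $4,306.50

Jan 8, 351 sold [FIFO — oldest first]: 185 @ $15.80 + 117 @ $13.65 + 49 @ $11.60 = $5,088.45
Jan 12, 340 sold [FIFO — oldest first]: 317 @ $11.60 + 23 @ $13.95 = $3,998.05
Jan 17, 220 sold [FIFO — oldest first]: 220 @ $13.95 = $3,069.00
Total COGS = $5,088.45 + $3,998.05 + $3,069.00 = $12,155.50
Ending inventory: 26 @ $13.95 + 313 @ $12.60 = $4,306.50
Check: goods available $16,462.00 = COGS $12,155.50 + ending $4,306.50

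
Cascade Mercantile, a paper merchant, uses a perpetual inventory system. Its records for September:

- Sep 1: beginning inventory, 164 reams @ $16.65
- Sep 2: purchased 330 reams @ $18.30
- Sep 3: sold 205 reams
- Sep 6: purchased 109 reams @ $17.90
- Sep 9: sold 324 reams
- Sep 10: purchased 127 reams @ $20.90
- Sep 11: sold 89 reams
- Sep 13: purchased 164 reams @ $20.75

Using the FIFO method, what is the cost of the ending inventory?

Ending inventory = $5,743.80

Sep 3, 205 sold [FIFO — oldest first]: 164 @ $16.65 + 41 @ $18.30 = $3,480.90
Sep 9, 324 sold [FIFO — oldest first]: 289 @ $18.30 + 35 @ $17.90 = $5,915.20
Sep 11, 89 sold [FIFO — oldest first]: 74 @ $17.90 + 15 @ $20.90 = $1,638.10
Total COGS = $3,480.90 + $5,915.20 + $1,638.10 = $11,034.20
Ending inventory: 112 @ $20.90 + 164 @ $20.75 = $5,743.80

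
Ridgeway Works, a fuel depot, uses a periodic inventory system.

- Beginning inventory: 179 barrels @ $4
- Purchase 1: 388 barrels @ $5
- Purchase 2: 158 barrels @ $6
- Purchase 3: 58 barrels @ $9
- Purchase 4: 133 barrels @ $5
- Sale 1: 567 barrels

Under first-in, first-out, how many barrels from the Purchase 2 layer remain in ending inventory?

158

Sale 1 (567) [FIFO — oldest first]: 179 @ $4 + 388 @ $5 = $2,656
Ending inventory: 158 @ $6 + 58 @ $9 + 133 @ $5 = $2,135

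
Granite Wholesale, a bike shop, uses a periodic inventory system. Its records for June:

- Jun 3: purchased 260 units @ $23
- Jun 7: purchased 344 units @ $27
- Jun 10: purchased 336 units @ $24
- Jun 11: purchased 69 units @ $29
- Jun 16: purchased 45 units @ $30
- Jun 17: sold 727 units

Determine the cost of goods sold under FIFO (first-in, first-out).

COGS = $18,220

Jun 17, 727 sold [FIFO — oldest first]: 260 @ $23 + 344 @ $27 + 123 @ $24 = $18,220
Ending inventory: 213 @ $24 + 69 @ $29 + 45 @ $30 = $8,463
Check: goods available $26,683 = COGS $18,220 + ending $8,463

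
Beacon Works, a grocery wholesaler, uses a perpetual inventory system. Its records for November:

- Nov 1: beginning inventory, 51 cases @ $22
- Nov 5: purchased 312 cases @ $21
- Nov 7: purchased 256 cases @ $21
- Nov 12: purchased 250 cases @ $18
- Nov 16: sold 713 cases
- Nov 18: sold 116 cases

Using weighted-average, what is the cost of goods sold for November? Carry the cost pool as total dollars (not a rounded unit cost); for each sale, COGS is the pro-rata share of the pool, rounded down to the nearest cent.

COGS = $16,742.17

After Nov 1: 51 on hand, pool $1,122.00 (≈ $22.0000 each)
After Nov 5: 363 on hand, pool $7,674.00 (≈ $21.1405 each)
After Nov 7: 619 on hand, pool $13,050.00 (≈ $21.0824 each)
After Nov 12: 869 on hand, pool $17,550.00 (≈ $20.1956 each)
Nov 16, sell 713: 713/869 × $17,550.00 → $14,399.48
Nov 18, sell 116: 116/156 × $3,150.52 → $2,342.69
Total COGS = $14,399.48 + $2,342.69 = $16,742.17
Ending inventory (cost pool remaining) = $807.83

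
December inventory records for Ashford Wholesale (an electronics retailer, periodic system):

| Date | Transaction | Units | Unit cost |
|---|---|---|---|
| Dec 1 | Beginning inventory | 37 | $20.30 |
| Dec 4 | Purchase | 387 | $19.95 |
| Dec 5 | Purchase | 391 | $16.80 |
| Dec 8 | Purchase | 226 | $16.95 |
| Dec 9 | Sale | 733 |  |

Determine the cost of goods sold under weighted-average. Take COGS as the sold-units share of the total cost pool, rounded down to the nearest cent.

COGS = $13,287.82

Dec 9, sell 733: 733/1041 × $18,871.25 → $13,287.82
Ending inventory (cost pool remaining) = $5,583.43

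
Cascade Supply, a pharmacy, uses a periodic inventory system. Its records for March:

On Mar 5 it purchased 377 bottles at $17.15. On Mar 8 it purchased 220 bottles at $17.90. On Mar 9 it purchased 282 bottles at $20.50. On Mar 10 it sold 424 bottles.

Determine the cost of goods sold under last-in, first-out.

COGS = $8,322.80

Mar 10, 424 sold [LIFO — newest first]: 282 @ $20.50 + 142 @ $17.90 = $8,322.80
Ending inventory: 377 @ $17.15 + 78 @ $17.90 = $7,861.75
Check: goods available $16,184.55 = COGS $8,322.80 + ending $7,861.75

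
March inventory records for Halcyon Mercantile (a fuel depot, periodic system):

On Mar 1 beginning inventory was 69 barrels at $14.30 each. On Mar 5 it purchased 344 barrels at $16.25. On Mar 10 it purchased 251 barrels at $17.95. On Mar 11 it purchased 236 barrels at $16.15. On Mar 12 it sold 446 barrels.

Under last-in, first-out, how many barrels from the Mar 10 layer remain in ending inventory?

41

Mar 12, 446 sold [LIFO — newest first]: 236 @ $16.15 + 210 @ $17.95 = $7,580.90
Ending inventory: 69 @ $14.30 + 344 @ $16.25 + 41 @ $17.95 = $7,312.65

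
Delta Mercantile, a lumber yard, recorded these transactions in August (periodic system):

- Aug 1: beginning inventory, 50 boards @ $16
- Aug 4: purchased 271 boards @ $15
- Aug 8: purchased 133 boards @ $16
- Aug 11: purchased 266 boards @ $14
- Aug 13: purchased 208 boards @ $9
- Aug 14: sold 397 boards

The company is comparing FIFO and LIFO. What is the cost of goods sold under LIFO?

COGS = $4,518

FIFO COGS: 50 @ $16 + 271 @ $15 + 76 @ $16 = $6,081
LIFO COGS: 208 @ $9 + 189 @ $14 = $4,518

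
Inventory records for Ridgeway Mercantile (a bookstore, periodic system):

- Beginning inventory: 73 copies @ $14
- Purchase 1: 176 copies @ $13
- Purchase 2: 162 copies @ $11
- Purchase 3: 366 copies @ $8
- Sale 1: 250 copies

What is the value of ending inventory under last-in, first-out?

Sale 1 (250) [LIFO — newest first]: 250 @ $8 = $2,000
Ending inventory: 73 @ $14 + 176 @ $13 + 162 @ $11 + 116 @ $8 = $6,020

Ending inventory = $6,020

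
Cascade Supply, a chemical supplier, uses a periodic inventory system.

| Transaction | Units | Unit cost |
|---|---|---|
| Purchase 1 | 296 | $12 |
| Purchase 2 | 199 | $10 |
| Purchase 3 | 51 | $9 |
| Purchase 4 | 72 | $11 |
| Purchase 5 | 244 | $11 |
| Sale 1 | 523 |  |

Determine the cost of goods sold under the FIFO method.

Sale 1 (523) [FIFO — oldest first]: 296 @ $12 + 199 @ $10 + 28 @ $9 = $5,794
Ending inventory: 23 @ $9 + 72 @ $11 + 244 @ $11 = $3,683

COGS = $5,794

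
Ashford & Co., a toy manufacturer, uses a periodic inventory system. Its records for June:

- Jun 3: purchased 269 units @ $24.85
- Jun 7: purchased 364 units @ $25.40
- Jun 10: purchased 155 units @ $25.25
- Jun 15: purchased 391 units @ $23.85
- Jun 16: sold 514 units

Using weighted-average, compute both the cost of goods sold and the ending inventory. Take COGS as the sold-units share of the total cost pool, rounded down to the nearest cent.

Jun 16, sell 514: 514/1179 × $29,169.35 → $12,716.74
Ending inventory (cost pool remaining) = $16,452.61

COGS = $12,716.74; ending inventory = $16,452.61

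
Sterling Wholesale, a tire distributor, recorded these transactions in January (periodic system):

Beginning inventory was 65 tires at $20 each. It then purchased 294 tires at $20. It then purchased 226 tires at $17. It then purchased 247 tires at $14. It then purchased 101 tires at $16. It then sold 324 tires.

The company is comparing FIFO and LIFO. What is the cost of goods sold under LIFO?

FIFO COGS: 65 @ $20 + 259 @ $20 = $6,480
LIFO COGS: 101 @ $16 + 223 @ $14 = $4,738

COGS = $4,738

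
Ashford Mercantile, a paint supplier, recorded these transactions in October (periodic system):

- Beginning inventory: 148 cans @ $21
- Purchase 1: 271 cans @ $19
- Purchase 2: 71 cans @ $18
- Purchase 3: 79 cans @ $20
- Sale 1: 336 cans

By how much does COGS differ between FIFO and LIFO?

$288

FIFO COGS: 148 @ $21 + 188 @ $19 = $6,680
LIFO COGS: 79 @ $20 + 71 @ $18 + 186 @ $19 = $6,392
Difference = |$6,680 − $6,392| = $288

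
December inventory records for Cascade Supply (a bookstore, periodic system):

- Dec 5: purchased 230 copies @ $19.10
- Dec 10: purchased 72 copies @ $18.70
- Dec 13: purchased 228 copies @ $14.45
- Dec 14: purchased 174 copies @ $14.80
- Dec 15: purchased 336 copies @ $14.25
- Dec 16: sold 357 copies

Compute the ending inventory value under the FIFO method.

Ending inventory = $9,863.05

Dec 16, 357 sold [FIFO — oldest first]: 230 @ $19.10 + 72 @ $18.70 + 55 @ $14.45 = $6,534.15
Ending inventory: 173 @ $14.45 + 174 @ $14.80 + 336 @ $14.25 = $9,863.05
Check: goods available $16,397.20 = COGS $6,534.15 + ending $9,863.05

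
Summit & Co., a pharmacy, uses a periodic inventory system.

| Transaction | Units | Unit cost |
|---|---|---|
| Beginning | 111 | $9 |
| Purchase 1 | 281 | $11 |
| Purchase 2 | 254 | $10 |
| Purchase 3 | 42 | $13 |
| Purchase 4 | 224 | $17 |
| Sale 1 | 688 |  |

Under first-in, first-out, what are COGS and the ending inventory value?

COGS = $7,176; ending inventory = $3,808

Sale 1 (688) [FIFO — oldest first]: 111 @ $9 + 281 @ $11 + 254 @ $10 + 42 @ $13 = $7,176
Ending inventory: 224 @ $17 = $3,808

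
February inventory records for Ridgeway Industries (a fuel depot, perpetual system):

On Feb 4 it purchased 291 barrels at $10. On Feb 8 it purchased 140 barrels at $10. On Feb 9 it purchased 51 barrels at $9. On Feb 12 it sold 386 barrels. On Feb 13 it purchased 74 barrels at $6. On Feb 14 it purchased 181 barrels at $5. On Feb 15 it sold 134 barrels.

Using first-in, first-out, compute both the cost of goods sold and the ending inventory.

Feb 12, 386 sold [FIFO — oldest first]: 291 @ $10 + 95 @ $10 = $3,860
Feb 15, 134 sold [FIFO — oldest first]: 45 @ $10 + 51 @ $9 + 38 @ $6 = $1,137
Total COGS = $3,860 + $1,137 = $4,997
Ending inventory: 36 @ $6 + 181 @ $5 = $1,121
Check: goods available $6,118 = COGS $4,997 + ending $1,121

COGS = $4,997; ending inventory = $1,121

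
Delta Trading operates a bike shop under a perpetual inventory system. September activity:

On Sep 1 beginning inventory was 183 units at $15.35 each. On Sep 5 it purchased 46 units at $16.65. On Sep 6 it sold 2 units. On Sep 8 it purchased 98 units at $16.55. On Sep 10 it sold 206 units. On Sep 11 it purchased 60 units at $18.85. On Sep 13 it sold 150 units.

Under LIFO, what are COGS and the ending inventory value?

Sep 6, 2 sold [LIFO — newest first]: 2 @ $16.65 = $33.30
Sep 10, 206 sold [LIFO — newest first]: 98 @ $16.55 + 44 @ $16.65 + 64 @ $15.35 = $3,336.90
Sep 13, 150 sold [LIFO — newest first]: 60 @ $18.85 + 90 @ $15.35 = $2,512.50
Total COGS = $33.30 + $3,336.90 + $2,512.50 = $5,882.70
Ending inventory: 29 @ $15.35 = $445.15

COGS = $5,882.70; ending inventory = $445.15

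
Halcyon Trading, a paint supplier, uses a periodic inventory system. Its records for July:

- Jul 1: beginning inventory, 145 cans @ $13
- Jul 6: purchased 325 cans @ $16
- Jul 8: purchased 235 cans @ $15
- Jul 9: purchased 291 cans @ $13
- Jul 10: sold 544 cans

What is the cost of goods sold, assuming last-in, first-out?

Jul 10, 544 sold [LIFO — newest first]: 291 @ $13 + 235 @ $15 + 18 @ $16 = $7,596
Ending inventory: 145 @ $13 + 307 @ $16 = $6,797

COGS = $7,596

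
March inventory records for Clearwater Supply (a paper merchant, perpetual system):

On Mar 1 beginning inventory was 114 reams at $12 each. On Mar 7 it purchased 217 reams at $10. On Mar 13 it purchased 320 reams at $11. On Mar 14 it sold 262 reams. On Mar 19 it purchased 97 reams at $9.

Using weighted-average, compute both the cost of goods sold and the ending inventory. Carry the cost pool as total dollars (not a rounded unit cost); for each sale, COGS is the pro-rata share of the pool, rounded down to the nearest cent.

After Mar 1: 114 on hand, pool $1,368.00 (≈ $12.0000 each)
After Mar 7: 331 on hand, pool $3,538.00 (≈ $10.6888 each)
After Mar 13: 651 on hand, pool $7,058.00 (≈ $10.8418 each)
Mar 14, sell 262: 262/651 × $7,058.00 → $2,840.54
After Mar 19: 486 on hand, pool $5,090.46 (≈ $10.4742 each)
Ending inventory (cost pool remaining) = $5,090.46

COGS = $2,840.54; ending inventory = $5,090.46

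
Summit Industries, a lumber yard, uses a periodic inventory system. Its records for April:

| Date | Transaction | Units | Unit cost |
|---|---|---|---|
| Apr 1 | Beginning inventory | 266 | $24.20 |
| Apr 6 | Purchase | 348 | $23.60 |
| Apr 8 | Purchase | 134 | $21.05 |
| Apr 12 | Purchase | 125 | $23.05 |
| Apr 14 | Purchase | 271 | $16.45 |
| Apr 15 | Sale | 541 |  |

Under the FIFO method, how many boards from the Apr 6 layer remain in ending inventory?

Apr 15, 541 sold [FIFO — oldest first]: 266 @ $24.20 + 275 @ $23.60 = $12,927.20
Ending inventory: 73 @ $23.60 + 134 @ $21.05 + 125 @ $23.05 + 271 @ $16.45 = $11,882.70
Check: goods available $24,809.90 = COGS $12,927.20 + ending $11,882.70

73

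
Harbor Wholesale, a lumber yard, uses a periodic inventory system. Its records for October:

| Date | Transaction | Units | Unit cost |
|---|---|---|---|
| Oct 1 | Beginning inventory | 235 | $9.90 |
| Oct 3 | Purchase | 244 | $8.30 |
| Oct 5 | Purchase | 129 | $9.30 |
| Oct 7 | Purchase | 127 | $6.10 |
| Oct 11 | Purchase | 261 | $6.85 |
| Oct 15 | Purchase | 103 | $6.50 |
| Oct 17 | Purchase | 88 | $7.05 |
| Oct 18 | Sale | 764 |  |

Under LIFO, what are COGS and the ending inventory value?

COGS = $5,516.95; ending inventory = $3,886.90

Oct 18, 764 sold [LIFO — newest first]: 88 @ $7.05 + 103 @ $6.50 + 261 @ $6.85 + 127 @ $6.10 + 129 @ $9.30 + 56 @ $8.30 = $5,516.95
Ending inventory: 235 @ $9.90 + 188 @ $8.30 = $3,886.90
Check: goods available $9,403.85 = COGS $5,516.95 + ending $3,886.90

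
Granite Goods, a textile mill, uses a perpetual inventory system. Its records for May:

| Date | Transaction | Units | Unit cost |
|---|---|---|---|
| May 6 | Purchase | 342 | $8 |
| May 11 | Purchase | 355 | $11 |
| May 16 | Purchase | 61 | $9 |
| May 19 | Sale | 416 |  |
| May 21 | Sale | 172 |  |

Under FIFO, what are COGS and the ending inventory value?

May 19, 416 sold [FIFO — oldest first]: 342 @ $8 + 74 @ $11 = $3,550
May 21, 172 sold [FIFO — oldest first]: 172 @ $11 = $1,892
Total COGS = $3,550 + $1,892 = $5,442
Ending inventory: 109 @ $11 + 61 @ $9 = $1,748
Check: goods available $7,190 = COGS $5,442 + ending $1,748

COGS = $5,442; ending inventory = $1,748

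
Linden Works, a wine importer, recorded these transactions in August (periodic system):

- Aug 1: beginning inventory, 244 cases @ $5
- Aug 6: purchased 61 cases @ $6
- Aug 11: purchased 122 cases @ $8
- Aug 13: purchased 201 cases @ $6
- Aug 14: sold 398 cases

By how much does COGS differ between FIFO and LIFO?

$288

FIFO COGS: 244 @ $5 + 61 @ $6 + 93 @ $8 = $2,330
LIFO COGS: 201 @ $6 + 122 @ $8 + 61 @ $6 + 14 @ $5 = $2,618
Difference = |$2,330 − $2,618| = $288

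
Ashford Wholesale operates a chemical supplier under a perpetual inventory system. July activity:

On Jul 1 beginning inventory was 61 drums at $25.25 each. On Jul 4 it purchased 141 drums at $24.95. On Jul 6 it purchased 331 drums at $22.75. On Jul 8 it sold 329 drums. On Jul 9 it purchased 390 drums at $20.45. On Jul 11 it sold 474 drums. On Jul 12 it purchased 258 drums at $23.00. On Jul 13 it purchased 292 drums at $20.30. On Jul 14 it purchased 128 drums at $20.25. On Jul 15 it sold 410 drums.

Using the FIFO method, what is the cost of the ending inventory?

Jul 8, 329 sold [FIFO — oldest first]: 61 @ $25.25 + 141 @ $24.95 + 127 @ $22.75 = $7,947.45
Jul 11, 474 sold [FIFO — oldest first]: 204 @ $22.75 + 270 @ $20.45 = $10,162.50
Jul 15, 410 sold [FIFO — oldest first]: 120 @ $20.45 + 258 @ $23.00 + 32 @ $20.30 = $9,037.60
Total COGS = $7,947.45 + $10,162.50 + $9,037.60 = $27,147.55
Ending inventory: 260 @ $20.30 + 128 @ $20.25 = $7,870.00

Ending inventory = $7,870.00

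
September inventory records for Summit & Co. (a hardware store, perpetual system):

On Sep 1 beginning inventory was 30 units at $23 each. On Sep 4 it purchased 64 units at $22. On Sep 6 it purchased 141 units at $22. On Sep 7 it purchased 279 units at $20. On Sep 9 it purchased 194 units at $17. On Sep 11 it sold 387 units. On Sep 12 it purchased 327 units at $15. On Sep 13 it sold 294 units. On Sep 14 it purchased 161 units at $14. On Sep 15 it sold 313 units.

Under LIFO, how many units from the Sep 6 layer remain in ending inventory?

108

Sep 11, 387 sold [LIFO — newest first]: 194 @ $17 + 193 @ $20 = $7,158
Sep 13, 294 sold [LIFO — newest first]: 294 @ $15 = $4,410
Sep 15, 313 sold [LIFO — newest first]: 161 @ $14 + 33 @ $15 + 86 @ $20 + 33 @ $22 = $5,195
Total COGS = $7,158 + $4,410 + $5,195 = $16,763
Ending inventory: 30 @ $23 + 64 @ $22 + 108 @ $22 = $4,474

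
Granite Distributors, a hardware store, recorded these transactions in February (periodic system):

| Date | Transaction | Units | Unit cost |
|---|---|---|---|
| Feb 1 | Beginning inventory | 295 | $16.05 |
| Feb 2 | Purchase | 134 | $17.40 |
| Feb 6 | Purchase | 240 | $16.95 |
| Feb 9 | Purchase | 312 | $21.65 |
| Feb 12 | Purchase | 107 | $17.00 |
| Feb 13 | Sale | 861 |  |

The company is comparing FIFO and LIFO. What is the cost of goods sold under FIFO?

COGS = $15,291.15

FIFO COGS: 295 @ $16.05 + 134 @ $17.40 + 240 @ $16.95 + 192 @ $21.65 = $15,291.15
LIFO COGS: 107 @ $17.00 + 312 @ $21.65 + 240 @ $16.95 + 134 @ $17.40 + 68 @ $16.05 = $16,064.80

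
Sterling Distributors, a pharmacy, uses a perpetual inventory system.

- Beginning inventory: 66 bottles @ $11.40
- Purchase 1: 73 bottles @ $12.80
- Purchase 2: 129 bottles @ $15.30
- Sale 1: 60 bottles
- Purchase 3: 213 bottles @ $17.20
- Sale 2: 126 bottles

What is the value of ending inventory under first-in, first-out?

Ending inventory = $4,918.20

Sale 1 (60) [FIFO — oldest first]: 60 @ $11.40 = $684.00
Sale 2 (126) [FIFO — oldest first]: 6 @ $11.40 + 73 @ $12.80 + 47 @ $15.30 = $1,721.90
Total COGS = $684.00 + $1,721.90 = $2,405.90
Ending inventory: 82 @ $15.30 + 213 @ $17.20 = $4,918.20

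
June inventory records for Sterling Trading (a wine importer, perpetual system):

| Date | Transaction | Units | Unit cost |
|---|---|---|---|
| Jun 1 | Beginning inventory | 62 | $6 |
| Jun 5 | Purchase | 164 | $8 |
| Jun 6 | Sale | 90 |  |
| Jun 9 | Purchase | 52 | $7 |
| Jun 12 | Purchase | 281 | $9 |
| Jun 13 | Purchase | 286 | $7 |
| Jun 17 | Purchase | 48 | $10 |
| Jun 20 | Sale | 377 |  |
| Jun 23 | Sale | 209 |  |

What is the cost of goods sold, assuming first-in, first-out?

COGS = $5,396

Jun 6, 90 sold [FIFO — oldest first]: 62 @ $6 + 28 @ $8 = $596
Jun 20, 377 sold [FIFO — oldest first]: 136 @ $8 + 52 @ $7 + 189 @ $9 = $3,153
Jun 23, 209 sold [FIFO — oldest first]: 92 @ $9 + 117 @ $7 = $1,647
Total COGS = $596 + $3,153 + $1,647 = $5,396
Ending inventory: 169 @ $7 + 48 @ $10 = $1,663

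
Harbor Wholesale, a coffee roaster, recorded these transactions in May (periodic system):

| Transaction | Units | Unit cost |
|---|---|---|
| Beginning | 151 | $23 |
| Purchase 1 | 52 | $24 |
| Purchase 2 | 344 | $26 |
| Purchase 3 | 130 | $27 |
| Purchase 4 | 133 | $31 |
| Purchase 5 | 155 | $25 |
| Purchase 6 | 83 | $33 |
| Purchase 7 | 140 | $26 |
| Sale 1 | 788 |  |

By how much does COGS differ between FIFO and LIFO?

$1,093

FIFO COGS: 151 @ $23 + 52 @ $24 + 344 @ $26 + 130 @ $27 + 111 @ $31 = $20,616
LIFO COGS: 140 @ $26 + 83 @ $33 + 155 @ $25 + 133 @ $31 + 130 @ $27 + 147 @ $26 = $21,709
Difference = |$20,616 − $21,709| = $1,093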